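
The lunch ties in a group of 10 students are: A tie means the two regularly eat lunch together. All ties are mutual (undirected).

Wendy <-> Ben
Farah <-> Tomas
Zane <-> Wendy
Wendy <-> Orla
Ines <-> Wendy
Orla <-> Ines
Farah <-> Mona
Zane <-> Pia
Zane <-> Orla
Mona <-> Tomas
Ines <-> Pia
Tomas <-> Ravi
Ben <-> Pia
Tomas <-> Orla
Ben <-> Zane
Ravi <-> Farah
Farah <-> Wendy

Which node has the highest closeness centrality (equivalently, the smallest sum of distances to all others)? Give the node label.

Wendy

Farness (sum of distances to all others) for each node — Ben:18, Farah:15, Ines:17, Mona:21, Orla:14, Pia:21, Ravi:21, Tomas:16, Wendy:13, Zane:16.
The smallest farness is 13, for Wendy, so Wendy has the highest closeness.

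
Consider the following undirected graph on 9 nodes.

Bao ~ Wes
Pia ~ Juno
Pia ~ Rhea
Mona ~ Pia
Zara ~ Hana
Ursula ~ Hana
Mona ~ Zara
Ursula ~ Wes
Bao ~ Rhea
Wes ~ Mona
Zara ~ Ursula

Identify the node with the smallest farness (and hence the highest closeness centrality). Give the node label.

Mona

Farness (sum of distances to all others) for each node — Bao:17, Hana:20, Juno:22, Mona:13, Pia:15, Rhea:18, Ursula:17, Wes:14, Zara:16.
The smallest farness is 13, for Mona, so Mona has the highest closeness.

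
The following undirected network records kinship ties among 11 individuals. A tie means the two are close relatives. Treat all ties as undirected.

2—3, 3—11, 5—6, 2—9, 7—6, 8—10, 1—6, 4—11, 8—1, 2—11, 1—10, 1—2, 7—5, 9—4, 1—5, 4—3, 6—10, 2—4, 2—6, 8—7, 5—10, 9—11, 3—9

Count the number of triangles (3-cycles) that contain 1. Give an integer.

1's neighbors: 2, 5, 6, 8, and 10.
Neighbor pairs that are themselves tied: 1–2–6; 1–5–6; 1–5–10; 1–6–10; 1–8–10. Each forms one triangle with 1, for 5 in total.

5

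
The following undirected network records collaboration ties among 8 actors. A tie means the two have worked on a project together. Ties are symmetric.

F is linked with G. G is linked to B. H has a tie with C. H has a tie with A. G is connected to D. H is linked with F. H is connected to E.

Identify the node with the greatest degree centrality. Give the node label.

Degrees — A:1, B:1, C:1, D:1, E:1, F:2, G:3, H:4.
The maximum is 4, attained only by H.

H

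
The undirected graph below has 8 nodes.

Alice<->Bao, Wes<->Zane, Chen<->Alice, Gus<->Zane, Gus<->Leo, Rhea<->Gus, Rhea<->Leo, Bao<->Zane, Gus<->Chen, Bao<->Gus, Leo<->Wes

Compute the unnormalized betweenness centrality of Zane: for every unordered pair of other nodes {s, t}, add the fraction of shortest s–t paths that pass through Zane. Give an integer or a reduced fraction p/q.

Pairs whose geodesics pass through Zane — Wes–Bao: 1; Wes–Alice: 1; Wes–Chen: 1/2; Wes–Gus: 1/2.
All other pairs contribute 0.
Summing the contributions gives betweenness(Zane) = 3.

3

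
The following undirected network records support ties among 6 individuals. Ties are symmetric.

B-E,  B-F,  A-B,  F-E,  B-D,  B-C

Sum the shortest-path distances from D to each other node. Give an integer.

9

Distances from D: A:2, B:1, C:2, E:2, F:2.
Sum = 2 + 1 + 2 + 2 + 2 = 9.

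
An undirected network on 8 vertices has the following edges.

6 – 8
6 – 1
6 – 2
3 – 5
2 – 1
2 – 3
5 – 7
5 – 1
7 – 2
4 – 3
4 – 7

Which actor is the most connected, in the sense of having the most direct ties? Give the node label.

2

Degrees — 1:3, 2:4, 3:3, 4:2, 5:3, 6:3, 7:3, 8:1.
The maximum is 4, attained only by 2.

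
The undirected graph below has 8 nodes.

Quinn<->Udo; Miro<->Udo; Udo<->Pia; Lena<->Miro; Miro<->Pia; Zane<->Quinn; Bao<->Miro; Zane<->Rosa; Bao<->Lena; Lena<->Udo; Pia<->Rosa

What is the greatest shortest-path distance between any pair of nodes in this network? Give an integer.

Eccentricity of each node (its greatest distance to any other): Bao:4, Lena:3, Miro:3, Pia:2, Quinn:3, Rosa:3, Udo:2, Zane:4.
The maximum eccentricity is 4, realized for instance by the pair Bao–Zane via Bao – Lena – Udo – Quinn – Zane. So the diameter is 4.

4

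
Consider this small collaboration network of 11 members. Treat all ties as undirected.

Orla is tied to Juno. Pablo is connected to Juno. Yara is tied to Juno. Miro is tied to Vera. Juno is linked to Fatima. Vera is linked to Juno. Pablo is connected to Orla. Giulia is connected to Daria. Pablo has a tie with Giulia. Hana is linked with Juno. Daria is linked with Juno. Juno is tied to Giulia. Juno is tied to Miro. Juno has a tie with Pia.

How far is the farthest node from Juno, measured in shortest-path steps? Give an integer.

Distances from Juno: Daria:1, Fatima:1, Giulia:1, Hana:1, Miro:1, Orla:1, Pablo:1, Pia:1, Vera:1, Yara:1.
The largest is 1 (to Miro, Daria, Fatima, Giulia, Orla, Hana, Yara, Pablo, Vera, and Pia), so the eccentricity of Juno is 1.

1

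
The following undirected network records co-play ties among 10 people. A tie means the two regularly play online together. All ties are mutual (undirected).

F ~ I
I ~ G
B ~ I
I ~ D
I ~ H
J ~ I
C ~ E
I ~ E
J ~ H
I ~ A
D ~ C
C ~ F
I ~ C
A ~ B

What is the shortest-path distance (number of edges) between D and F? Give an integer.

One shortest route is D – I – F, which uses 2 edges, and D and F are not directly tied, so nothing shorter exists. So d(D,F) = 2.

2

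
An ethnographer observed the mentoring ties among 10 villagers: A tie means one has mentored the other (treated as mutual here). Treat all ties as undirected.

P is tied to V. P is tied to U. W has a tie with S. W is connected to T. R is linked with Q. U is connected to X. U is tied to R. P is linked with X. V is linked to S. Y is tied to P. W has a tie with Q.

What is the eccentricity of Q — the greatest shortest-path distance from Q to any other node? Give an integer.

4

Distances from Q: P:3, R:1, S:2, T:2, U:2, V:3, W:1, X:3, Y:4.
The largest is 4 (to Y), so the eccentricity of Q is 4.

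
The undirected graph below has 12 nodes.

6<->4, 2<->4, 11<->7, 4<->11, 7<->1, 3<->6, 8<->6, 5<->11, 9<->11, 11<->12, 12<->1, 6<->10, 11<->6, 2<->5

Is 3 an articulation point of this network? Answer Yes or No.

Even without 3, every remaining node can still reach every other (the residual graph is connected), so 3 is not a cut vertex.

No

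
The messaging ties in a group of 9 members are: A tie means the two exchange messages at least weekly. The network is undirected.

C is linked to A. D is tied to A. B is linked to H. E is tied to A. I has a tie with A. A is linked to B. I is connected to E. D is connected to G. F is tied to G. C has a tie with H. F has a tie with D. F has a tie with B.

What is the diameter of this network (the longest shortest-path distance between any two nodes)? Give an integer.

Eccentricity of each node (its greatest distance to any other): A:2, B:2, C:3, D:3, E:3, F:3, G:3, H:3, I:3.
The maximum eccentricity is 3, realized for instance by the pair H–D via H – B – A – D. So the diameter is 3.

3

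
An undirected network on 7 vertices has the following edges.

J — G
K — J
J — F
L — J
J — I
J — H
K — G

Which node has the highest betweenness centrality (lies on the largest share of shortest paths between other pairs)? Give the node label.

Unnormalized betweenness of each node: F:0, G:0, H:0, I:0, J:14, K:0, L:0.
J has the largest value, 14, making it the main broker — the node through which the most shortest paths run.

J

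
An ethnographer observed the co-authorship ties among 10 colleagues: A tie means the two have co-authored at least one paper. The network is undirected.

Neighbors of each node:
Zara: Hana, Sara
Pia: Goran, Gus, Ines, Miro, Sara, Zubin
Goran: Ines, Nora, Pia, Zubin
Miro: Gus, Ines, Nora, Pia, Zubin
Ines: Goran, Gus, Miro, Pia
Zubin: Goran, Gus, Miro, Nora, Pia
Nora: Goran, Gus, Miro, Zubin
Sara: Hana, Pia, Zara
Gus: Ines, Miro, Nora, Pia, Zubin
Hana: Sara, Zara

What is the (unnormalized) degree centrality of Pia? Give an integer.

6

Pia is directly tied to Goran, Gus, Ines, Miro, Sara, and Zubin. That is 6 neighbors, so the degree of Pia is 6.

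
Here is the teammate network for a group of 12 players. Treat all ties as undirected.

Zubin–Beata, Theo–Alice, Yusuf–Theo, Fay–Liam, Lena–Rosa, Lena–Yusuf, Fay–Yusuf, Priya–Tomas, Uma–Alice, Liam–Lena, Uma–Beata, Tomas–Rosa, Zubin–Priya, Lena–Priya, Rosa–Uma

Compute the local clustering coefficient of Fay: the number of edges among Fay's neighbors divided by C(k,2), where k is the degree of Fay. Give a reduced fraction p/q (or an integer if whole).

0

Fay's neighbors: Liam and Yusuf (k = 2).
Possible neighbor pairs: C(2,2) = 1. Edges among them: none → e = 0.
Clustering(Fay) = 0/1.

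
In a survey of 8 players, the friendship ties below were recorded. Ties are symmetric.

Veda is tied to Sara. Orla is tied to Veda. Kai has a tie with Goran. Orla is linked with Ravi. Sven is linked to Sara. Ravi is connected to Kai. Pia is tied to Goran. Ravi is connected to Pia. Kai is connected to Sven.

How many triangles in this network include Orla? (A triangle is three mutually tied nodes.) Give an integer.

Orla's neighbors are Ravi and Veda, but none of them are tied to each other, so no triangle contains Orla.

0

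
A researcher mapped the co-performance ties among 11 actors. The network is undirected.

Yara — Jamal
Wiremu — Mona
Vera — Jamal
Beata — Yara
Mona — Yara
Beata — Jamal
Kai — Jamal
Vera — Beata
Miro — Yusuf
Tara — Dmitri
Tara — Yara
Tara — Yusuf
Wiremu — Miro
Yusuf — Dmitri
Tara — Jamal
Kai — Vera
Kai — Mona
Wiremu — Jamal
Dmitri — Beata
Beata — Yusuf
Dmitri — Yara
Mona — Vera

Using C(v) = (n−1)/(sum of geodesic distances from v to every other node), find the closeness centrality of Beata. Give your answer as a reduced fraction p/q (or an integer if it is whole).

2/3

Distances from Beata: Dmitri:1, Jamal:1, Kai:2, Miro:2, Mona:2, Tara:2, Vera:1, Wiremu:2, Yara:1, Yusuf:1. Sum = 15.
n = 11, so closeness = 10/15 = 2/3.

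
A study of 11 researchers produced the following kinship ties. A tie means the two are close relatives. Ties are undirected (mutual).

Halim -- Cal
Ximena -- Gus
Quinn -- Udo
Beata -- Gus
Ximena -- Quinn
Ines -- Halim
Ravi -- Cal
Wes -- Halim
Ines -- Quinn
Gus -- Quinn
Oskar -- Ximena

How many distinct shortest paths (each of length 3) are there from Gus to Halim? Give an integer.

1

The shortest distance is 3, and the only length-3 path is Gus–Quinn–Ines–Halim. So there is exactly 1 shortest path.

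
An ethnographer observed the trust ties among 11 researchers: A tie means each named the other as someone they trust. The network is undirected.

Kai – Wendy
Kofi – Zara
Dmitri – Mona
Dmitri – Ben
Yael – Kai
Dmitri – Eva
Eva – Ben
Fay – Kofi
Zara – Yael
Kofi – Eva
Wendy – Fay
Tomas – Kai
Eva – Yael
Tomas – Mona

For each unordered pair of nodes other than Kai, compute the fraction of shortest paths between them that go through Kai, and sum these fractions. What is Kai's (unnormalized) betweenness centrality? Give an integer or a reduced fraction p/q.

133/12

Pairs whose geodesics pass through Kai — Wendy–Tomas: 1; Wendy–Mona: 1; Wendy–Dmitri: 2/3; Wendy–Ben: 1/2; Wendy–Eva: 1/2; Wendy–Yael: 1; Wendy–Zara: 1/2; Tomas–Eva: 1/2; Tomas–Yael: 1; Tomas–Zara: 1; Tomas–Kofi: 3/4; Tomas–Fay: 1; Mona–Yael: 1/2; Mona–Zara: 1/3 … (+2 more pairs).
All other pairs contribute 0.
Summing the contributions gives betweenness(Kai) = 133/12.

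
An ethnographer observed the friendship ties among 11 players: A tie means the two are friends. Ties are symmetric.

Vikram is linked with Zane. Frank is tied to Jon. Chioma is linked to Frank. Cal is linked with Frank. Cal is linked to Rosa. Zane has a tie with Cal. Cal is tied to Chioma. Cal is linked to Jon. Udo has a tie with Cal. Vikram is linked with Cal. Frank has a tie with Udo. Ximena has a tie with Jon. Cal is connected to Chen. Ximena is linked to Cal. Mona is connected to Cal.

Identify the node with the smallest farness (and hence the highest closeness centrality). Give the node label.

Farness (sum of distances to all others) for each node — Cal:10, Chen:19, Chioma:18, Frank:16, Jon:17, Mona:19, Rosa:19, Udo:18, Vikram:18, Ximena:18, Zane:18.
The smallest farness is 10, for Cal, so Cal has the highest closeness.

Cal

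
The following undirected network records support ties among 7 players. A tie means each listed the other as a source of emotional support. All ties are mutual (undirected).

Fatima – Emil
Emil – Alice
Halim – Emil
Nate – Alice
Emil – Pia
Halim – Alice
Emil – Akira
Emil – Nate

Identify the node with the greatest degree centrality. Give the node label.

Emil

Degrees — Akira:1, Alice:3, Emil:6, Fatima:1, Halim:2, Nate:2, Pia:1.
The maximum is 6, attained only by Emil.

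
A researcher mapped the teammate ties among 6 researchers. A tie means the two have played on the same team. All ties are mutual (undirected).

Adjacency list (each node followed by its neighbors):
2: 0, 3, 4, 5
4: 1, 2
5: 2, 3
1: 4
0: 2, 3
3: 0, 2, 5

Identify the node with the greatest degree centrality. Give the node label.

2

Degrees — 0:2, 1:1, 2:4, 3:3, 4:2, 5:2.
The maximum is 4, attained only by 2.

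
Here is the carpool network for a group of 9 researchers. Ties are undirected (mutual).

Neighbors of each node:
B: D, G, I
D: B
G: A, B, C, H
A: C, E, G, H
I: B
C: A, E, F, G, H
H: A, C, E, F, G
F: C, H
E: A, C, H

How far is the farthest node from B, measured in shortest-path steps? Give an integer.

3

Distances from B: A:2, C:2, D:1, E:3, F:3, G:1, H:2, I:1.
The largest is 3 (to E and F), so the eccentricity of B is 3.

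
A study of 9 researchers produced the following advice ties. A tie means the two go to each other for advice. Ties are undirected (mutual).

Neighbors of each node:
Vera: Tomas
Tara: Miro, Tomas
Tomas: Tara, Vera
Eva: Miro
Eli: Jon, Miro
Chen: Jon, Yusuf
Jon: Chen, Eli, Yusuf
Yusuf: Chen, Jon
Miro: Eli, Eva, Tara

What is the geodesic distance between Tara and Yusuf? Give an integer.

4

One shortest route is Tara – Miro – Eli – Jon – Yusuf, which uses 4 edges, and at distance 3 from Tara we only reach {Jon}, which does not include Yusuf. So d(Tara,Yusuf) = 4.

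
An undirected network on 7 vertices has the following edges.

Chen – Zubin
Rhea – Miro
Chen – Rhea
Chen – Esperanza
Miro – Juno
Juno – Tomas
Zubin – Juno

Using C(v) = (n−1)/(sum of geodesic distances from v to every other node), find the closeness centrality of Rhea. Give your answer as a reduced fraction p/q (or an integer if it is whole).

6/11

Distances from Rhea: Chen:1, Esperanza:2, Juno:2, Miro:1, Tomas:3, Zubin:2. Sum = 11.
n = 7, so closeness = 6/11.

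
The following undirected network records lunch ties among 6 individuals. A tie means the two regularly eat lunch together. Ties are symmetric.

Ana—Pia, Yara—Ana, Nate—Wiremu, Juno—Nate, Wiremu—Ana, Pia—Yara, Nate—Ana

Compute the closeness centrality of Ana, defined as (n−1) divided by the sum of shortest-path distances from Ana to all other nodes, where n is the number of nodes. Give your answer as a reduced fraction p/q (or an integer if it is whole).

5/6

Distances from Ana: Juno:2, Nate:1, Pia:1, Wiremu:1, Yara:1. Sum = 6.
n = 6, so closeness = 5/6.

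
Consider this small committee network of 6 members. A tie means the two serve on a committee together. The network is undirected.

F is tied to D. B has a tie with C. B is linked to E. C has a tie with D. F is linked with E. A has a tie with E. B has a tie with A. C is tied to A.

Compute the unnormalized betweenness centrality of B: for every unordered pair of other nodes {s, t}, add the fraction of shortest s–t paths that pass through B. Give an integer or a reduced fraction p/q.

1/2

Pairs whose geodesics pass through B — C–E: 1/2.
All other pairs contribute 0.
Summing the contributions gives betweenness(B) = 1/2.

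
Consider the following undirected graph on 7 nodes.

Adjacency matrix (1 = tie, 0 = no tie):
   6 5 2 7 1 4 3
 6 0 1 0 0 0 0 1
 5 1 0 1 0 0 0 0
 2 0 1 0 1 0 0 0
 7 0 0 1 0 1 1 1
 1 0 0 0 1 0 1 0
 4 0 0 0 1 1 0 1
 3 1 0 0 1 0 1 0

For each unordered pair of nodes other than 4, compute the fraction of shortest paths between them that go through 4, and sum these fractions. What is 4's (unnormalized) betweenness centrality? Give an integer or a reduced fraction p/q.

1

Pairs whose geodesics pass through 4 — 6–1: 1/2; 1–3: 1/2.
All other pairs contribute 0.
Summing the contributions gives betweenness(4) = 1.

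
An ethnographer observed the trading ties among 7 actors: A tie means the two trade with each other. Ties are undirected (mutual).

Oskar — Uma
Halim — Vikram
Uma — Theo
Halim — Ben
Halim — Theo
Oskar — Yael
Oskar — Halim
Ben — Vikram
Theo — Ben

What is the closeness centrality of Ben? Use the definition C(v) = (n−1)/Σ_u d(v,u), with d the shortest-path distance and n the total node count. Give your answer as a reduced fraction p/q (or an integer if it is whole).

3/5

Distances from Ben: Halim:1, Oskar:2, Theo:1, Uma:2, Vikram:1, Yael:3. Sum = 10.
n = 7, so closeness = 6/10 = 3/5.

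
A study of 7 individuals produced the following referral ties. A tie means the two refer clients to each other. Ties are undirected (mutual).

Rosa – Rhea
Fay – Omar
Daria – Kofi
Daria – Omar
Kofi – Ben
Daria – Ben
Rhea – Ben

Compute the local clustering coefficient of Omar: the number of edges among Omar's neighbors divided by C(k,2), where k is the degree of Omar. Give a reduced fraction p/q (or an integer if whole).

0

Omar's neighbors: Daria and Fay (k = 2).
Possible neighbor pairs: C(2,2) = 1. Edges among them: none → e = 0.
Clustering(Omar) = 0/1.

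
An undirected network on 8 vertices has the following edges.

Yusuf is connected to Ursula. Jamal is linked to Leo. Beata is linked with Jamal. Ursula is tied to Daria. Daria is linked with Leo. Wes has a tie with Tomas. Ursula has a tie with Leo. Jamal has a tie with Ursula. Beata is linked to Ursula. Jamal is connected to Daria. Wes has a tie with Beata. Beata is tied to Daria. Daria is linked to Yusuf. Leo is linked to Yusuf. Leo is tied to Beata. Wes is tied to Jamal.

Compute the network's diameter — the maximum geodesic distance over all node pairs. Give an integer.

4

Eccentricity of each node (its greatest distance to any other): Beata:2, Daria:3, Jamal:2, Leo:3, Tomas:4, Ursula:3, Wes:3, Yusuf:4.
The maximum eccentricity is 4, realized for instance by the pair Tomas–Yusuf via Tomas – Wes – Beata – Daria – Yusuf. So the diameter is 4.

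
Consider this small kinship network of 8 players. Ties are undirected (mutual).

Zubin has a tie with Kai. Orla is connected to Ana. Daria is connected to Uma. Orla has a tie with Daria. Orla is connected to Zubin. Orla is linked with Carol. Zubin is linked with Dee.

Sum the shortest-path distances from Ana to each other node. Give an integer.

Distances from Ana: Carol:2, Daria:2, Dee:3, Kai:3, Orla:1, Uma:3, Zubin:2.
Sum = 2 + 2 + 3 + 3 + 1 + 3 + 2 = 16.

16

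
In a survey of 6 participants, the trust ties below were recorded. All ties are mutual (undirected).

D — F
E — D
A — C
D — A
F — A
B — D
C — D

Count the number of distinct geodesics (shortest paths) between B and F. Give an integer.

1

The shortest distance is 2, and the only length-2 path is B–D–F. So there is exactly 1 shortest path.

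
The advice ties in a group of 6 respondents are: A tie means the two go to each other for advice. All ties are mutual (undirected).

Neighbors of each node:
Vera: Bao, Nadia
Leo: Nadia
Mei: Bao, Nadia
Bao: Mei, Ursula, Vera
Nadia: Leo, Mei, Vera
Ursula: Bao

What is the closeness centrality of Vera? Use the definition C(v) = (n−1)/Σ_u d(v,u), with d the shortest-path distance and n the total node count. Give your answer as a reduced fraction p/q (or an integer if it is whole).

Distances from Vera: Bao:1, Leo:2, Mei:2, Nadia:1, Ursula:2. Sum = 8.
n = 6, so closeness = 5/8.

5/8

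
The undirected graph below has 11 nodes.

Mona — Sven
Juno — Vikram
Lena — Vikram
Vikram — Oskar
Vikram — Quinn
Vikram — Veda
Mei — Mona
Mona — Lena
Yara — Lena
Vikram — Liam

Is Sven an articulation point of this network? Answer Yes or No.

Even without Sven, every remaining node can still reach every other (the residual graph is connected), so Sven is not a cut vertex.

No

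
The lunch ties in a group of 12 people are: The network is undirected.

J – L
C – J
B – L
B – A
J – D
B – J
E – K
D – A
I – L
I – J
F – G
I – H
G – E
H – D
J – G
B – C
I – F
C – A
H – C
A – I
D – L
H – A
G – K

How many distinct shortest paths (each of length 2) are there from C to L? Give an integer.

2

The shortest distance is 2. The length-2 paths are: C–B–L; C–J–L.
That gives 2 distinct shortest paths.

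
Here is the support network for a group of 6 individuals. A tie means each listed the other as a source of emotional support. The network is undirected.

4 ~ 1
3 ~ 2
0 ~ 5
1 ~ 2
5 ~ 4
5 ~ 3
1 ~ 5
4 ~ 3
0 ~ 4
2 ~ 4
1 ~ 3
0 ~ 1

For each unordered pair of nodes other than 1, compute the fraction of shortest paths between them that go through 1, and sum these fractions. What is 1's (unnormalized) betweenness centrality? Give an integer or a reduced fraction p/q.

7/6

Pairs whose geodesics pass through 1 — 5–2: 1/3; 0–2: 1/2; 0–3: 1/3.
All other pairs contribute 0.
Summing the contributions gives betweenness(1) = 7/6.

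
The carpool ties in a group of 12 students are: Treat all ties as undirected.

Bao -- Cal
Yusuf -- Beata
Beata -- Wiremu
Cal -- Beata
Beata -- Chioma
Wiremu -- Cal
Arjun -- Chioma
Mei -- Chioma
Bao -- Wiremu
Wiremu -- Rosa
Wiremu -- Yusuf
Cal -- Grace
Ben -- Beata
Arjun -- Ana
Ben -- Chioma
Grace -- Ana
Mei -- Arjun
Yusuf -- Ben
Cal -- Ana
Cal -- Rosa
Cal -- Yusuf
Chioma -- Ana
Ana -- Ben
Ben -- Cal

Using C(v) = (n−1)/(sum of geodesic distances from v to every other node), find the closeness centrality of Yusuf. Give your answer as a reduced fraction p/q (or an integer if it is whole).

Distances from Yusuf: Ana:2, Arjun:3, Bao:2, Beata:1, Ben:1, Cal:1, Chioma:2, Grace:2, Mei:3, Rosa:2, Wiremu:1. Sum = 20.
n = 12, so closeness = 11/20.

11/20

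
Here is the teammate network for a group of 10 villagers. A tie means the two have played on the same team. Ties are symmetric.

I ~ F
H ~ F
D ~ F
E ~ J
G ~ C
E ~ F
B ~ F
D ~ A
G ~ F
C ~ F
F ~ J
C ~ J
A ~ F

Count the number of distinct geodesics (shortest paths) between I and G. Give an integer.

The shortest distance is 2, and the only length-2 path is I–F–G. So there is exactly 1 shortest path.

1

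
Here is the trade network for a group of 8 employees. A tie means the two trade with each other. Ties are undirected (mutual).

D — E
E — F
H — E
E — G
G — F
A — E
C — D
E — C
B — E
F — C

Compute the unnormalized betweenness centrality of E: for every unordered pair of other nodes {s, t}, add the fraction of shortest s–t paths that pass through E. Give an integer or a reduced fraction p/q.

Pairs whose geodesics pass through E — G–C: 1/2; G–D: 1; G–B: 1; G–H: 1; G–A: 1; C–B: 1; C–H: 1; C–A: 1; D–B: 1; D–F: 1/2; D–H: 1; D–A: 1; B–F: 1; B–H: 1 … (+4 more pairs).
All other pairs contribute 0.
Summing the contributions gives betweenness(E) = 17.

17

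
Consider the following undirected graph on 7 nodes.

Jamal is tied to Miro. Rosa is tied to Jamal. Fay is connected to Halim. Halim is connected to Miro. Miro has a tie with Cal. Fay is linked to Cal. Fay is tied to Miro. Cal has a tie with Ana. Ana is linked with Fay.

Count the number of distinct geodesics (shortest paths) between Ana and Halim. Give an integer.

1

The shortest distance is 2, and the only length-2 path is Ana–Fay–Halim. So there is exactly 1 shortest path.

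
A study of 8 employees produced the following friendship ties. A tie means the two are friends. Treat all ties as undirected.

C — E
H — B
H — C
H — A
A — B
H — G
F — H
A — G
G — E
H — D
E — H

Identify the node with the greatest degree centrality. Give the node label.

Degrees — A:3, B:2, C:2, D:1, E:3, F:1, G:3, H:7.
The maximum is 7, attained only by H.

H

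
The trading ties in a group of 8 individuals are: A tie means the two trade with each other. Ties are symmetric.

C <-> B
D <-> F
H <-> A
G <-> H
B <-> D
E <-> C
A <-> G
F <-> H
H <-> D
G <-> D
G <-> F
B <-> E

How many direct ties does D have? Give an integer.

D is directly tied to B, F, G, and H. That is 4 neighbors, so the degree of D is 4.

4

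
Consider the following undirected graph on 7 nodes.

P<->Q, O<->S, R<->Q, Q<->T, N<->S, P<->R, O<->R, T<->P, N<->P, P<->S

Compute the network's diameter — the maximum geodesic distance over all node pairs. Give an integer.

3

Eccentricity of each node (its greatest distance to any other): N:2, O:3, P:2, Q:2, R:2, S:2, T:3.
The maximum eccentricity is 3, realized for instance by the pair O–T via O – S – P – T. So the diameter is 3.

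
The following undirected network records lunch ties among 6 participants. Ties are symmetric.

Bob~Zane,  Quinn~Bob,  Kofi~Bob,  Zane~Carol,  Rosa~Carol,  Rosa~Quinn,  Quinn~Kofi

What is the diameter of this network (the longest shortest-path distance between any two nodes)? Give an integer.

Eccentricity of each node (its greatest distance to any other): Bob:2, Carol:3, Kofi:3, Quinn:2, Rosa:2, Zane:2.
The maximum eccentricity is 3, realized for instance by the pair Kofi–Carol via Kofi – Bob – Zane – Carol. So the diameter is 3.

3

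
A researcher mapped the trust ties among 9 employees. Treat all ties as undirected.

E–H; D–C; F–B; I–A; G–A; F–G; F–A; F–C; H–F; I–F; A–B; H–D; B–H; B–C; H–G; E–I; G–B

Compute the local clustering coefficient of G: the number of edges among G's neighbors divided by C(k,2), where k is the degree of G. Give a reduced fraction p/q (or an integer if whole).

5/6

G's neighbors: A, B, F, and H (k = 4).
Possible neighbor pairs: C(4,2) = 6. Edges among them: A–B, A–F, B–F, B–H, F–H → e = 5.
Clustering(G) = 5/6.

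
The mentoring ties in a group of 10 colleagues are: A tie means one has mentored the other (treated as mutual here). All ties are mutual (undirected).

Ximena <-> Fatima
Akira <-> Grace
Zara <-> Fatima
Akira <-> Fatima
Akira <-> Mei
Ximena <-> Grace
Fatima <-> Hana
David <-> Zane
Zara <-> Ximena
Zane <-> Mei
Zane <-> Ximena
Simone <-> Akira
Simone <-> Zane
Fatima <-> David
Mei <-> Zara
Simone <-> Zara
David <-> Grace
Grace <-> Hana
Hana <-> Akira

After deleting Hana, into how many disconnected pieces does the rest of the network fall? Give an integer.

1

Hana's neighbors (Akira, Fatima, and Grace) remain reachable from one another through other ties, so the rest of the network stays in one piece.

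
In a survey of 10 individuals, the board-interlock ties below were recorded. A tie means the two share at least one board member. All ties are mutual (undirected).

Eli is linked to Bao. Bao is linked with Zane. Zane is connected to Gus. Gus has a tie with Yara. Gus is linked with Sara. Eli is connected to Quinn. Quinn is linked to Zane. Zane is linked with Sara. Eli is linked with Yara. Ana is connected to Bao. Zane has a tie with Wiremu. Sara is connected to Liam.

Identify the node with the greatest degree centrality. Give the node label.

Degrees — Ana:1, Bao:3, Eli:3, Gus:3, Liam:1, Quinn:2, Sara:3, Wiremu:1, Yara:2, Zane:5.
The maximum is 5, attained only by Zane.

Zane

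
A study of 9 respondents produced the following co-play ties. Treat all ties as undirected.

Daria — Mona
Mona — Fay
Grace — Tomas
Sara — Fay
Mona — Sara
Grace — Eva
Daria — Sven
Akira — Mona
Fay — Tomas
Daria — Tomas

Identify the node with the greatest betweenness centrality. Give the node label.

Tomas

Unnormalized betweenness of each node: Akira:0, Daria:10, Eva:0, Fay:6, Grace:7, Mona:10, Sara:0, Sven:0, Tomas:13.
Tomas has the largest value, 13, making it the main broker — the node through which the most shortest paths run.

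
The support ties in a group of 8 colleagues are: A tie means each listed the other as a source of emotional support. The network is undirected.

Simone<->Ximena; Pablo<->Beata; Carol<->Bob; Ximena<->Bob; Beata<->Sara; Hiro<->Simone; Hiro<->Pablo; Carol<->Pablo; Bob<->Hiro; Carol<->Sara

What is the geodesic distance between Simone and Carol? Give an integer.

3

One shortest route is Simone – Hiro – Pablo – Carol, which uses 3 edges, and at distance 2 from Simone we only reach {Bob, Pablo}, which does not include Carol. So d(Simone,Carol) = 3.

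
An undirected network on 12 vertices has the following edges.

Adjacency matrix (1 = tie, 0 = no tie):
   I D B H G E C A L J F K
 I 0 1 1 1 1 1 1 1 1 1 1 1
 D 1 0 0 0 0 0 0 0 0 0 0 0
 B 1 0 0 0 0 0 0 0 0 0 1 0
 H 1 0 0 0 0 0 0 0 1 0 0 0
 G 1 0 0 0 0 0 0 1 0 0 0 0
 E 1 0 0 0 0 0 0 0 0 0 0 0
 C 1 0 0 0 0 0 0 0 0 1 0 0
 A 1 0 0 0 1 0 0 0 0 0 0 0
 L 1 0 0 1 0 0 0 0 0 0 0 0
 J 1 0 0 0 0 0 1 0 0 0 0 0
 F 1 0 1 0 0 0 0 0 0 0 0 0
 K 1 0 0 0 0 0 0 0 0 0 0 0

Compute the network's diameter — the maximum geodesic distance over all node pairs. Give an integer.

2

Eccentricity of each node (its greatest distance to any other): A:2, B:2, C:2, D:2, E:2, F:2, G:2, H:2, I:1, J:2, K:2, L:2.
The maximum eccentricity is 2, realized for instance by the pair D–B via D – I – B. So the diameter is 2.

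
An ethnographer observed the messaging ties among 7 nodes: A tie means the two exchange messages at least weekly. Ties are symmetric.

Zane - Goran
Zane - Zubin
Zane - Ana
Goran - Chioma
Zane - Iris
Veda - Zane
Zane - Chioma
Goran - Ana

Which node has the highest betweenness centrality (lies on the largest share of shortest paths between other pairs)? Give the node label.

Zane

Unnormalized betweenness of each node: Ana:0, Chioma:0, Goran:1/2, Iris:0, Veda:0, Zane:25/2, Zubin:0.
Zane has the largest value, 25/2, making it the main broker — the node through which the most shortest paths run.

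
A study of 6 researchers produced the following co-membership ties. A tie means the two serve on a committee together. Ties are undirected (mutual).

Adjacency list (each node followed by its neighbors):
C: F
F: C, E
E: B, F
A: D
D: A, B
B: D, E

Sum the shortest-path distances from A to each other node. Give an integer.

Distances from A: B:2, C:5, D:1, E:3, F:4.
Sum = 2 + 5 + 1 + 3 + 4 = 15.

15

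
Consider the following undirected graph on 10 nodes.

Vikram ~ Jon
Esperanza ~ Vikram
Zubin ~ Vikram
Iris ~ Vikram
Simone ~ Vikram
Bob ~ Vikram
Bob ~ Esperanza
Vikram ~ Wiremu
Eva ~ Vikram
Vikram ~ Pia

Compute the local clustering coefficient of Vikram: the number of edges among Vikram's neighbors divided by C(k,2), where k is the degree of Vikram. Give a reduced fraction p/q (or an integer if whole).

Vikram's neighbors: Bob, Esperanza, Eva, Iris, Jon, Pia, Simone, Wiremu, and Zubin (k = 9).
Possible neighbor pairs: C(9,2) = 36. Edges among them: Bob–Esperanza → e = 1.
Clustering(Vikram) = 1/36.

1/36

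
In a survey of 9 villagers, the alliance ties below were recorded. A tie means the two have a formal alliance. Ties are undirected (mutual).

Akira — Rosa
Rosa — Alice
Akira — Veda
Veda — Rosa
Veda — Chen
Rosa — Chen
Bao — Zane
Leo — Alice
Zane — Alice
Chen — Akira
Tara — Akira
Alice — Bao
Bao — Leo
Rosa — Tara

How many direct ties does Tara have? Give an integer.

2

Tara is directly tied to Akira and Rosa. That is 2 neighbors, so the degree of Tara is 2.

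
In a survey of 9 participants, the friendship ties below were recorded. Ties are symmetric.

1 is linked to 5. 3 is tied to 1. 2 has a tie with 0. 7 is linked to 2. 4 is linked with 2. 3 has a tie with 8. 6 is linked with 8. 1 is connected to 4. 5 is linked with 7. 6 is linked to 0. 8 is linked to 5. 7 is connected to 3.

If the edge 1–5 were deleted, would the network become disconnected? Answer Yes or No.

No

Even without that edge, 1 still reaches 5 via 1 – 3 – 7 – 5, so the network stays connected. Not a bridge.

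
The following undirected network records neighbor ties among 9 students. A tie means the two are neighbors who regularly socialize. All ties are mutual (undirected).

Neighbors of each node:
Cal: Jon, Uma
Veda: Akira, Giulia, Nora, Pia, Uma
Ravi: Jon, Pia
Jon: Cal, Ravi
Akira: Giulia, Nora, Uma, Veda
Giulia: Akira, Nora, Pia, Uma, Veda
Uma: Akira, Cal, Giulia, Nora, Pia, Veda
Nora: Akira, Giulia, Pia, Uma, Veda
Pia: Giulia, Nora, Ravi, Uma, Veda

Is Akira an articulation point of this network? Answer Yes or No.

Even without Akira, every remaining node can still reach every other (the residual graph is connected), so Akira is not a cut vertex.

No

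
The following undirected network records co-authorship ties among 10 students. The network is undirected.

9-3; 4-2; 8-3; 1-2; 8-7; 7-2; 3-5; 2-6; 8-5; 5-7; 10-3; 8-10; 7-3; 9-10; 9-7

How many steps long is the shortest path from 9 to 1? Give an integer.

3

One shortest route is 9 – 7 – 2 – 1, which uses 3 edges, and at distance 2 from 9 we only reach {2, 5, 8}, which does not include 1. So d(9,1) = 3.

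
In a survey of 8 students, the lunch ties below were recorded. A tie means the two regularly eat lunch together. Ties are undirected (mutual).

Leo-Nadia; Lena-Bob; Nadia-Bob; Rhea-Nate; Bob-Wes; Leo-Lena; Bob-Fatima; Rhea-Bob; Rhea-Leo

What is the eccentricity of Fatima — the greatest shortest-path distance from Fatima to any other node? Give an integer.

3

Distances from Fatima: Bob:1, Lena:2, Leo:3, Nadia:2, Nate:3, Rhea:2, Wes:2.
The largest is 3 (to Leo and Nate), so the eccentricity of Fatima is 3.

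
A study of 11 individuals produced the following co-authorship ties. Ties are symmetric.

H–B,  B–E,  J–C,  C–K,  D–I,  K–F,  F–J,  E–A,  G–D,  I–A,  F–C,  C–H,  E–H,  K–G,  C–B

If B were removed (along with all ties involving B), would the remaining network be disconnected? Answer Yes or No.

No

Even without B, every remaining node can still reach every other (the residual graph is connected), so B is not a cut vertex.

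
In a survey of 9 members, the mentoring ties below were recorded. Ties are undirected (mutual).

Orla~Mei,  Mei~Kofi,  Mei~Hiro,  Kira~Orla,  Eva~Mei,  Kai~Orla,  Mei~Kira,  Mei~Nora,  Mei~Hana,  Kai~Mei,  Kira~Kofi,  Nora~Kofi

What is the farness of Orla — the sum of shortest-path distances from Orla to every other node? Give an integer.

13

Distances from Orla: Eva:2, Hana:2, Hiro:2, Kai:1, Kira:1, Kofi:2, Mei:1, Nora:2.
Sum = 2 + 2 + 2 + 1 + 1 + 2 + 1 + 2 = 13.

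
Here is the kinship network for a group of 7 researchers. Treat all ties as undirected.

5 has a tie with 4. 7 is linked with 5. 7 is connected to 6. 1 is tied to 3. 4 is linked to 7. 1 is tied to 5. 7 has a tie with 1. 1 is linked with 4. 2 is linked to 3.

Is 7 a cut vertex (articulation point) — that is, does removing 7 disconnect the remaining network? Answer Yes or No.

Removing 7 leaves {1, 2, 3, 4, and 5} with no path to {6}, so the network splits into 2 components. 7 is a cut vertex.

Yes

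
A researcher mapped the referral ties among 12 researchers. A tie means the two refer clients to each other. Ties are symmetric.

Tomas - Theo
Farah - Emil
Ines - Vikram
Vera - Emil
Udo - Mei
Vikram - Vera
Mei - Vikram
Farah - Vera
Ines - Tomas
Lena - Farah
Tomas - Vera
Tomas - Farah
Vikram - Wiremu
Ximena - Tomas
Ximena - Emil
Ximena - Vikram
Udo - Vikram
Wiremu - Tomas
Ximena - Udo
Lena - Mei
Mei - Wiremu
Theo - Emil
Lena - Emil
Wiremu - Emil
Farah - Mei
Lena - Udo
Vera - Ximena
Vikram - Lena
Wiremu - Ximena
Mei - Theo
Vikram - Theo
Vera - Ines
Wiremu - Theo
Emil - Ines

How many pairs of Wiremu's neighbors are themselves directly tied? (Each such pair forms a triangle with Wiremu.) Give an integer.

8

Wiremu's neighbors: Emil, Mei, Theo, Tomas, Vikram, and Ximena.
Neighbor pairs that are themselves tied: Wiremu–Emil–Theo; Wiremu–Emil–Ximena; Wiremu–Mei–Theo; Wiremu–Mei–Vikram; Wiremu–Theo–Tomas; Wiremu–Theo–Vikram; Wiremu–Tomas–Ximena; Wiremu–Vikram–Ximena. Each forms one triangle with Wiremu, for 8 in total.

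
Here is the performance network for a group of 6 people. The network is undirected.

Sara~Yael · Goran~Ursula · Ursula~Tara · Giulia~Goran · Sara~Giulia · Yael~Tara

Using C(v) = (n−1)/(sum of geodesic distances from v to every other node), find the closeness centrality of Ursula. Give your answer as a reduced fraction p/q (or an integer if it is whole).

5/9

Distances from Ursula: Giulia:2, Goran:1, Sara:3, Tara:1, Yael:2. Sum = 9.
n = 6, so closeness = 5/9.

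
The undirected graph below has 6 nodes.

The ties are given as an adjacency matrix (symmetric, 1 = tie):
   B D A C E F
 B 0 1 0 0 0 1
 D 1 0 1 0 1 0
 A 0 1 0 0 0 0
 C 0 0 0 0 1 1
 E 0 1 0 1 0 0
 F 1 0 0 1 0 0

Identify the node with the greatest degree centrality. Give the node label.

Degrees — A:1, B:2, C:2, D:3, E:2, F:2.
The maximum is 3, attained only by D.

D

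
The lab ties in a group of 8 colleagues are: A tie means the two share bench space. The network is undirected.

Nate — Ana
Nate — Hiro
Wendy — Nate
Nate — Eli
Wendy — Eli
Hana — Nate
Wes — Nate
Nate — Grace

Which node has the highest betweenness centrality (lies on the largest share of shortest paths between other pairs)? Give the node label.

Unnormalized betweenness of each node: Ana:0, Eli:0, Grace:0, Hana:0, Hiro:0, Nate:20, Wendy:0, Wes:0.
Nate has the largest value, 20, making it the main broker — the node through which the most shortest paths run.

Nate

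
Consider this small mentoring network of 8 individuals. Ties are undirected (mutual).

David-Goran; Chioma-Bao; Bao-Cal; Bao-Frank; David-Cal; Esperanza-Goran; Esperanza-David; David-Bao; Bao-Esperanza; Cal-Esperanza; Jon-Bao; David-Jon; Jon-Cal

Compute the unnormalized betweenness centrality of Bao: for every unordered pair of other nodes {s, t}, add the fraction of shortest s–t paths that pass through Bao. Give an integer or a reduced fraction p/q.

Pairs whose geodesics pass through Bao — Goran–Chioma: 2/2; Goran–Frank: 2/2; Cal–Chioma: 1; Cal–Frank: 1; Jon–Esperanza: 1/3; Jon–Chioma: 1; Jon–Frank: 1; Esperanza–Chioma: 1; Esperanza–Frank: 1; David–Chioma: 1; David–Frank: 1; Chioma–Frank: 1.
All other pairs contribute 0.
Summing the contributions gives betweenness(Bao) = 34/3.

34/3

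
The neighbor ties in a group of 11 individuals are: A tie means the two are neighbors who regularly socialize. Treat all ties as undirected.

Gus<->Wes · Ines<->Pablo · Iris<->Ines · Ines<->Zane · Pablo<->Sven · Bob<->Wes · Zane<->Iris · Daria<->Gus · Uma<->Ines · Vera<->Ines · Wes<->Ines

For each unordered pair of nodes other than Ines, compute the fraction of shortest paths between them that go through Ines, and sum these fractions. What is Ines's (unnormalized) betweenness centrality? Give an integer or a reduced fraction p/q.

37

Pairs whose geodesics pass through Ines — Wes–Pablo: 1; Wes–Uma: 1; Wes–Zane: 1; Wes–Sven: 1; Wes–Iris: 1; Wes–Vera: 1; Gus–Pablo: 1; Gus–Uma: 1; Gus–Zane: 1; Gus–Sven: 1; Gus–Iris: 1; Gus–Vera: 1; Pablo–Bob: 1; Pablo–Uma: 1 … (+23 more pairs).
All other pairs contribute 0.
Summing the contributions gives betweenness(Ines) = 37.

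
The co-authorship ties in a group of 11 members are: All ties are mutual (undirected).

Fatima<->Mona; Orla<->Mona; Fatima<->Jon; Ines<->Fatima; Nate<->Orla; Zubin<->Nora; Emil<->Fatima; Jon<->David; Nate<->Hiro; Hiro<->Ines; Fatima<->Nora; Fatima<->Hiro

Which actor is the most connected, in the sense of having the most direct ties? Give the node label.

Degrees — David:1, Emil:1, Fatima:6, Hiro:3, Ines:2, Jon:2, Mona:2, Nate:2, Nora:2, Orla:2, Zubin:1.
The maximum is 6, attained only by Fatima.

Fatima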